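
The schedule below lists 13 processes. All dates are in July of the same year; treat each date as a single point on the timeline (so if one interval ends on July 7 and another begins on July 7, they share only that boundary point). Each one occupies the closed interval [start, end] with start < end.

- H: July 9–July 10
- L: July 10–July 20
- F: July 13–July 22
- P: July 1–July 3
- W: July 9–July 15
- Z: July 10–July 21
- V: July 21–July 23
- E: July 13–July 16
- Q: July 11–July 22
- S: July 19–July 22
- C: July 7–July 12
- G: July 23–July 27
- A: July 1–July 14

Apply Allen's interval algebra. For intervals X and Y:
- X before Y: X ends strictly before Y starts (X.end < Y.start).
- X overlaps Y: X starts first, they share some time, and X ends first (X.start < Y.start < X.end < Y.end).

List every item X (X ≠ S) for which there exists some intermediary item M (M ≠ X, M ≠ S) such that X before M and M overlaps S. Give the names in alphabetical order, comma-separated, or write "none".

P

Target S = [July 19, July 22].
Intermediaries M with M overlaps S: L, Z.
Via L — items with X before L: P.
Via Z — items with X before Z: P.
Union: P.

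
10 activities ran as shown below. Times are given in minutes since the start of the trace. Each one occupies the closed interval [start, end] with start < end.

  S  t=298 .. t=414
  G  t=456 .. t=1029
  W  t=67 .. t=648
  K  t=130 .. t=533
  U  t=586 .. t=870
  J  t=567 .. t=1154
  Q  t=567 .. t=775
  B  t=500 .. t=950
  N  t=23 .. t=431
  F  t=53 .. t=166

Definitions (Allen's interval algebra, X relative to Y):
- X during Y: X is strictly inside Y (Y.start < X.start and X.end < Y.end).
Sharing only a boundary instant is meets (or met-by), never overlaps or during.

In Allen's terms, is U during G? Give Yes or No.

Yes

U = [t=586, t=870], G = [t=456, t=1029].
Actual relation of U to G: during.
Asked whether 'during' holds → Yes.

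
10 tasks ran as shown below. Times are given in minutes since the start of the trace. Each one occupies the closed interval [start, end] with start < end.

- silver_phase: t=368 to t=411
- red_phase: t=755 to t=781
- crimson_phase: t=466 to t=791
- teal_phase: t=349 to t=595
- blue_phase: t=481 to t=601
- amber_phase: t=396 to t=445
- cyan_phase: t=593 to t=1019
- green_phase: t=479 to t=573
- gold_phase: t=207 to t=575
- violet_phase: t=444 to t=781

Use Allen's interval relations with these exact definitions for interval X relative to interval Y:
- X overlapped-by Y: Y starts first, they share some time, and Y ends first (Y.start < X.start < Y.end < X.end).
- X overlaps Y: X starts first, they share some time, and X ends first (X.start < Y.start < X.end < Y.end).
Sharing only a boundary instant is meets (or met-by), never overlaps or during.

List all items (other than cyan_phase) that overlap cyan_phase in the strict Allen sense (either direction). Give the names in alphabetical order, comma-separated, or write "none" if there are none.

blue_phase, crimson_phase, teal_phase, violet_phase

Target cyan_phase = [t=593, t=1019].
amber_phase [t=396, t=445] → before → no.
blue_phase [t=481, t=601] → overlaps → yes.
crimson_phase [t=466, t=791] → overlaps → yes.
gold_phase [t=207, t=575] → before → no.
green_phase [t=479, t=573] → before → no.
red_phase [t=755, t=781] → during → no.
silver_phase [t=368, t=411] → before → no.
teal_phase [t=349, t=595] → overlaps → yes.
violet_phase [t=444, t=781] → overlaps → yes.
Result: blue_phase, crimson_phase, teal_phase, violet_phase.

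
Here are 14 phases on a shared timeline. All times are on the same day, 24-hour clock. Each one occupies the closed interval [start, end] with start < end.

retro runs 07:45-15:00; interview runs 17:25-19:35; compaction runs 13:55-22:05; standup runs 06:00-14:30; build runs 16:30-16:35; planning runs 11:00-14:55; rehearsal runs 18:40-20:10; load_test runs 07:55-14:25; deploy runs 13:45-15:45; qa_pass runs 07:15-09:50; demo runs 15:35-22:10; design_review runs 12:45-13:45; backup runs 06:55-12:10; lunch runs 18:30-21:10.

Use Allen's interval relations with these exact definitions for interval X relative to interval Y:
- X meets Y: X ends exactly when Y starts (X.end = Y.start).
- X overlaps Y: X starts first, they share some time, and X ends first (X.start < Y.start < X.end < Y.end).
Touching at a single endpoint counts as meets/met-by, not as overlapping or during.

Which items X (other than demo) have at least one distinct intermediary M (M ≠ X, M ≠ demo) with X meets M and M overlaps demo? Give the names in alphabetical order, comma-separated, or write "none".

design_review

Target demo = [15:35, 22:10].
Intermediaries M with M overlaps demo: compaction, deploy.
Via compaction — items with X meets compaction: none.
Via deploy — items with X meets deploy: design_review.
Union: design_review.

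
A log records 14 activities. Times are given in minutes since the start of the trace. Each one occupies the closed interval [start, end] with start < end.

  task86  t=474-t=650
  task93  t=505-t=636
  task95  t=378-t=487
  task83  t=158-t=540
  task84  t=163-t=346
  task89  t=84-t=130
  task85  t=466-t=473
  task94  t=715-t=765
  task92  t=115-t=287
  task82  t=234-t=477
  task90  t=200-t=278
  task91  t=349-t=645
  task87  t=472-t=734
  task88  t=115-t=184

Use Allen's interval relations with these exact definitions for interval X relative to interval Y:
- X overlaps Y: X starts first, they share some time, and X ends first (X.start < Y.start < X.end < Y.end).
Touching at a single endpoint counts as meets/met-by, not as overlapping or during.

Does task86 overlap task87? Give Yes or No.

No

task86 = [t=474, t=650], task87 = [t=472, t=734].
Actual relation of task86 to task87: during.
Asked whether 'overlaps' holds → No.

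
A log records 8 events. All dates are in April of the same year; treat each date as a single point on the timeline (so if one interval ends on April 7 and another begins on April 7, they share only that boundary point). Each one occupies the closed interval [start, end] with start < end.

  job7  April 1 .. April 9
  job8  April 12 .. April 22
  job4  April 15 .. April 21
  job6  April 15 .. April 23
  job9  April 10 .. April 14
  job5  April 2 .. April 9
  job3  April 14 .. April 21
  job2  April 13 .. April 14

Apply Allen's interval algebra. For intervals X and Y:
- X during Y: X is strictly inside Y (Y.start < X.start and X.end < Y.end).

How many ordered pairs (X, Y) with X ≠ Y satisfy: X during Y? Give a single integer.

3

Checking all 56 ordered pairs for relation 'during'; matching pairs in alphabetical order:
(job2, job8): job2 during job8 ✓
(job3, job8): job3 during job8 ✓
(job4, job8): job4 during job8 ✓
Count: 3.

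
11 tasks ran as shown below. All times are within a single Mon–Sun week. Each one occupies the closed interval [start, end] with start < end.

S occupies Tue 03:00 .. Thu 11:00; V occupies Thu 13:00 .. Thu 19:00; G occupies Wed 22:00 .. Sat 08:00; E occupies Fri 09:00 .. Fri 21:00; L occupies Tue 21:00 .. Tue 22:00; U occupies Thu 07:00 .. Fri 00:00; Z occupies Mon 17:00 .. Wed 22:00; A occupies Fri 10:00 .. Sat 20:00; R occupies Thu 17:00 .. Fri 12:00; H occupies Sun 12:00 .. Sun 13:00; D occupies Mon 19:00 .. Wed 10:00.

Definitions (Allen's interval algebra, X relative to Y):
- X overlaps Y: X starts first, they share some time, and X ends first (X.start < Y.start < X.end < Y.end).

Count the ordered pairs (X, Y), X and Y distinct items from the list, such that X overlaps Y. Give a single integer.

10

Checking all 110 ordered pairs for relation 'overlaps'; matching pairs in alphabetical order:
(D, S): D overlaps S ✓
(E, A): E overlaps A ✓
(G, A): G overlaps A ✓
(R, A): R overlaps A ✓
(R, E): R overlaps E ✓
(S, G): S overlaps G ✓
(S, U): S overlaps U ✓
(U, R): U overlaps R ✓
(V, R): V overlaps R ✓
(Z, S): Z overlaps S ✓
Count: 10.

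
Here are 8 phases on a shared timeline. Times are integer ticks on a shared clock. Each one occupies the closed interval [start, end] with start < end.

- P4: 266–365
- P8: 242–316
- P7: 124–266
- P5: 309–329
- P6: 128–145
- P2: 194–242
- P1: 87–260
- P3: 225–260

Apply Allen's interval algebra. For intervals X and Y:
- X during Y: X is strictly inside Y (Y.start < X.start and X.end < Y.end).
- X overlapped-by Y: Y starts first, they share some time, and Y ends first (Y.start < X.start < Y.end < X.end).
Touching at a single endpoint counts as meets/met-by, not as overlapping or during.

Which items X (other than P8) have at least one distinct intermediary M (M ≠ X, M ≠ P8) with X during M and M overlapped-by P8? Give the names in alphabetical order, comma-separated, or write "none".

Target P8 = [242, 316].
Intermediaries M with M overlapped-by P8: P4, P5.
Via P4 — items with X during P4: P5.
Via P5 — items with X during P5: none.
Union: P5.

P5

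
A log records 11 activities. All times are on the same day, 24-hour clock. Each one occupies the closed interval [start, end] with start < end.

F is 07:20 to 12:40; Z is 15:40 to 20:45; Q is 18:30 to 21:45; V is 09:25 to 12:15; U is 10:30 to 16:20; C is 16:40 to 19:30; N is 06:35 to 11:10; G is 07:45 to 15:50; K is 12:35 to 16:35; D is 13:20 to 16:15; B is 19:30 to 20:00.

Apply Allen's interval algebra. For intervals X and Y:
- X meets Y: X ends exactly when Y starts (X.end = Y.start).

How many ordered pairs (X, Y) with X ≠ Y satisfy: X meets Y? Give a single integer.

1

Checking all 110 ordered pairs for relation 'meets'; matching pairs in alphabetical order:
(C, B): C meets B ✓
Count: 1.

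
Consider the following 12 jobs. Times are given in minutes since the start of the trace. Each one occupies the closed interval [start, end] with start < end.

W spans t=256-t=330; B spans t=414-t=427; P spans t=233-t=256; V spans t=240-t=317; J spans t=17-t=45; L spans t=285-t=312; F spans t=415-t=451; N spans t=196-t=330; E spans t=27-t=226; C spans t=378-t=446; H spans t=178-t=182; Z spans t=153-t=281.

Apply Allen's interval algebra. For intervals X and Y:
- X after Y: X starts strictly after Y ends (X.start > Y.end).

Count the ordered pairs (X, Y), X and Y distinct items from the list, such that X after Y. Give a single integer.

45

Checking all 132 ordered pairs for relation 'after'; matching pairs in alphabetical order:
(B, E): B after E ✓
(B, H): B after H ✓
(B, J): B after J ✓
(B, L): B after L ✓
(B, N): B after N ✓
(B, P): B after P ✓
(B, V): B after V ✓
(B, W): B after W ✓
(B, Z): B after Z ✓
(C, E): C after E ✓
(C, H): C after H ✓
(C, J): C after J ✓
(C, L): C after L ✓
(C, N): C after N ✓
(C, P): C after P ✓
(C, V): C after V ✓
(C, W): C after W ✓
(C, Z): C after Z ✓
(F, E): F after E ✓
(F, H): F after H ✓
(F, J): F after J ✓
(F, L): F after L ✓
(F, N): F after N ✓
(F, P): F after P ✓
... plus 21 further pairs not listed.
Count: 45.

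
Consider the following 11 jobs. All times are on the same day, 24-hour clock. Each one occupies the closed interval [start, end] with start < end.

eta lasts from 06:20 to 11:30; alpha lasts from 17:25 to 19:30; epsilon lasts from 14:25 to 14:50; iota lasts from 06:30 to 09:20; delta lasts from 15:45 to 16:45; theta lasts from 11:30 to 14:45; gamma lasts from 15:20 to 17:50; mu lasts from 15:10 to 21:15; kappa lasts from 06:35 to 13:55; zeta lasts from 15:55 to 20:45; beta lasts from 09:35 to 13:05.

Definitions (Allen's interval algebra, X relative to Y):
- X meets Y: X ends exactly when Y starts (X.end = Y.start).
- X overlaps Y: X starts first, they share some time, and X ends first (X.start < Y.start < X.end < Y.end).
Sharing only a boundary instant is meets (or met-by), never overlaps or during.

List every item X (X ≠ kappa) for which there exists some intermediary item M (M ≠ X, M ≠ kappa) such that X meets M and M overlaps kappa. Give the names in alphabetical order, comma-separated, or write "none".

Target kappa = [06:35, 13:55].
Intermediaries M with M overlaps kappa: eta, iota.
Via eta — items with X meets eta: none.
Via iota — items with X meets iota: none.
Union: none.

none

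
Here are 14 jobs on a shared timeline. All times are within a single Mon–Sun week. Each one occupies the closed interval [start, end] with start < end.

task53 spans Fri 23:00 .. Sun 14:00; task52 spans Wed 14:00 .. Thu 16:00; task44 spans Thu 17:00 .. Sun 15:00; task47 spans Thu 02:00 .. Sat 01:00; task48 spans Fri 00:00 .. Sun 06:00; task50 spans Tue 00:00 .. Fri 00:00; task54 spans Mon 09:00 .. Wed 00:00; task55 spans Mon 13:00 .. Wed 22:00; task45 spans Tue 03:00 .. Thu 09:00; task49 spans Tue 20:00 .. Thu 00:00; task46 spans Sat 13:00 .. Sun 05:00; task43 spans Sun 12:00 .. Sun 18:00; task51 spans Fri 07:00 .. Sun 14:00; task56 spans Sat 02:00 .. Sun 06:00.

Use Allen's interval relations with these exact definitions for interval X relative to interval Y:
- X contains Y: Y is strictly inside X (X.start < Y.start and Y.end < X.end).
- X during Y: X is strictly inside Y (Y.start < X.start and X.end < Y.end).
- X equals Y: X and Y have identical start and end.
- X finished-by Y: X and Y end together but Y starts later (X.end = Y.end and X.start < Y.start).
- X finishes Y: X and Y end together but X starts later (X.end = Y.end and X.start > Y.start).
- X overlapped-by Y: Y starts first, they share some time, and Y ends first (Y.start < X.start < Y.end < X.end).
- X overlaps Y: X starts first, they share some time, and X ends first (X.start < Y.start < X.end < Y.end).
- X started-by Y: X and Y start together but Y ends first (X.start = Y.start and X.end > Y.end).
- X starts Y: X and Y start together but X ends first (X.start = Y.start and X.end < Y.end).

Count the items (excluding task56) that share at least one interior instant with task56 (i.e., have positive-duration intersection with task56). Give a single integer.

5

Target task56 = [Sat 02:00, Sun 06:00].
task43 [Sun 12:00, Sun 18:00] → after → no.
task44 [Thu 17:00, Sun 15:00] → contains → counts.
task45 [Tue 03:00, Thu 09:00] → before → no.
task46 [Sat 13:00, Sun 05:00] → during → counts.
task47 [Thu 02:00, Sat 01:00] → before → no.
task48 [Fri 00:00, Sun 06:00] → finished-by → counts.
task49 [Tue 20:00, Thu 00:00] → before → no.
task50 [Tue 00:00, Fri 00:00] → before → no.
task51 [Fri 07:00, Sun 14:00] → contains → counts.
task52 [Wed 14:00, Thu 16:00] → before → no.
task53 [Fri 23:00, Sun 14:00] → contains → counts.
task54 [Mon 09:00, Wed 00:00] → before → no.
task55 [Mon 13:00, Wed 22:00] → before → no.
Total: 5.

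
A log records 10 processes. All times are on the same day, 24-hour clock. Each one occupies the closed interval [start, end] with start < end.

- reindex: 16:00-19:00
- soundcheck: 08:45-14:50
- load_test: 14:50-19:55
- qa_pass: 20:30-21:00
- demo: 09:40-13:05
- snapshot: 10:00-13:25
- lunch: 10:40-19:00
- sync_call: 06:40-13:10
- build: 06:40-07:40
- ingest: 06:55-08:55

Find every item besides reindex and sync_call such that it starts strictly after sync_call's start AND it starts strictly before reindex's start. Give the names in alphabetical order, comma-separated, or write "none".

demo, ingest, load_test, lunch, snapshot, soundcheck

Conditions: its start is strictly after sync_call's start (X.start > 06:40) AND its start is strictly before reindex's start (X.start < 16:00).
build: start 06:40 > 06:40? ✗; start 06:40 < 16:00? ✓ → no.
demo: start 09:40 > 06:40? ✓; start 09:40 < 16:00? ✓ → yes.
ingest: start 06:55 > 06:40? ✓; start 06:55 < 16:00? ✓ → yes.
load_test: start 14:50 > 06:40? ✓; start 14:50 < 16:00? ✓ → yes.
lunch: start 10:40 > 06:40? ✓; start 10:40 < 16:00? ✓ → yes.
qa_pass: start 20:30 > 06:40? ✓; start 20:30 < 16:00? ✗ → no.
snapshot: start 10:00 > 06:40? ✓; start 10:00 < 16:00? ✓ → yes.
soundcheck: start 08:45 > 06:40? ✓; start 08:45 < 16:00? ✓ → yes.
Result: demo, ingest, load_test, lunch, snapshot, soundcheck.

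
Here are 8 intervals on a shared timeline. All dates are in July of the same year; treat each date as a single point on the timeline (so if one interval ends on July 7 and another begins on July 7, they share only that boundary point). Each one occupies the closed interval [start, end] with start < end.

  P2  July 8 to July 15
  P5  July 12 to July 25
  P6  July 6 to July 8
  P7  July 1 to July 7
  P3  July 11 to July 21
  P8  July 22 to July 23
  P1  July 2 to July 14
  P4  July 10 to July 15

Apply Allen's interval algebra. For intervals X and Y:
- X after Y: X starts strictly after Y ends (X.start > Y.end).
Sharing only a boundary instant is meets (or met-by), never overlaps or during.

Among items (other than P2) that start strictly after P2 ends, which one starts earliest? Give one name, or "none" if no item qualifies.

Target P2 = [July 8, July 15].
P1 [July 2, July 14] → overlaps → excluded.
P3 [July 11, July 21] → overlapped-by → excluded.
P4 [July 10, July 15] → finishes → excluded.
P5 [July 12, July 25] → overlapped-by → excluded.
P6 [July 6, July 8] → meets → excluded.
P7 [July 1, July 7] → before → excluded.
P8 [July 22, July 23] → after → candidate.
Among candidates, earliest start is July 22 → P8.

P8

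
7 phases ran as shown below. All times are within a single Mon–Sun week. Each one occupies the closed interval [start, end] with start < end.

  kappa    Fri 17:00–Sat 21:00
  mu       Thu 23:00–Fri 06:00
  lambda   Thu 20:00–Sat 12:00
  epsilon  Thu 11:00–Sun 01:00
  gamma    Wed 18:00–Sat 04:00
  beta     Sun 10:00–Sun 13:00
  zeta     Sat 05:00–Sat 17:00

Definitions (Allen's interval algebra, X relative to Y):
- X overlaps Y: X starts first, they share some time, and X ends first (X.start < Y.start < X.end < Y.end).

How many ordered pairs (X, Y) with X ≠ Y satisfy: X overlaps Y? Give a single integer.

Checking all 42 ordered pairs for relation 'overlaps'; matching pairs in alphabetical order:
(gamma, epsilon): gamma overlaps epsilon ✓
(gamma, kappa): gamma overlaps kappa ✓
(gamma, lambda): gamma overlaps lambda ✓
(lambda, kappa): lambda overlaps kappa ✓
(lambda, zeta): lambda overlaps zeta ✓
Count: 5.

5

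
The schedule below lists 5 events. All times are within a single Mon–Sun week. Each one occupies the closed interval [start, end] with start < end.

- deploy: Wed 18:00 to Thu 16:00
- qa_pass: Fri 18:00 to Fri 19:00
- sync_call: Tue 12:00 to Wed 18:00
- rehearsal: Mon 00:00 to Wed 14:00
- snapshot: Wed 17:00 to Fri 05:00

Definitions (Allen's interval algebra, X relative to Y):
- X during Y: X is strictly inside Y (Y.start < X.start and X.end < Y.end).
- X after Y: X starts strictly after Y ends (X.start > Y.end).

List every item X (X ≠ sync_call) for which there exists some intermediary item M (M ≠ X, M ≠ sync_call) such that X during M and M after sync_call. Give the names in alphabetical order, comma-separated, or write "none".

none

Target sync_call = [Tue 12:00, Wed 18:00].
Intermediaries M with M after sync_call: qa_pass.
Via qa_pass — items with X during qa_pass: none.
Union: none.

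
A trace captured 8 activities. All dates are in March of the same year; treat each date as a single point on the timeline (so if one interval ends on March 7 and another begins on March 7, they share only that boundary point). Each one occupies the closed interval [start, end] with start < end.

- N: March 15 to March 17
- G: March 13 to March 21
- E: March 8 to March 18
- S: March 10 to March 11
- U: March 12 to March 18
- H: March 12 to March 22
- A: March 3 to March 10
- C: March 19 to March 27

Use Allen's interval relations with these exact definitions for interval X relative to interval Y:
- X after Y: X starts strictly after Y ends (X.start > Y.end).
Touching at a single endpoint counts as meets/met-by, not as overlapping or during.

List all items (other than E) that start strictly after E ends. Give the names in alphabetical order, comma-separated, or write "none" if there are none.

C

Target E = [March 8, March 18].
A [March 3, March 10] → overlaps → no.
C [March 19, March 27] → after → yes.
G [March 13, March 21] → overlapped-by → no.
H [March 12, March 22] → overlapped-by → no.
N [March 15, March 17] → during → no.
S [March 10, March 11] → during → no.
U [March 12, March 18] → finishes → no.
Result: C.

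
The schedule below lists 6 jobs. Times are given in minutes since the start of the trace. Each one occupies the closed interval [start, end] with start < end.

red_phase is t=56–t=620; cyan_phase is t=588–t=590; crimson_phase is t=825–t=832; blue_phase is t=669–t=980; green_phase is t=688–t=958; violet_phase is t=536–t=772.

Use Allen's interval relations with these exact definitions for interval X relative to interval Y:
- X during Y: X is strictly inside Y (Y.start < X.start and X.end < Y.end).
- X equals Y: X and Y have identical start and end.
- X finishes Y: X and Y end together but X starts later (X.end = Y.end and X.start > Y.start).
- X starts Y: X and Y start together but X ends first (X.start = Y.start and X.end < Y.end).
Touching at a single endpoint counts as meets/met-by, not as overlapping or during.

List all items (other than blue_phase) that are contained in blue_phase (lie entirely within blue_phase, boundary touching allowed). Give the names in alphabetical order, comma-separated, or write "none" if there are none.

crimson_phase, green_phase

Target blue_phase = [t=669, t=980].
crimson_phase [t=825, t=832] → during → yes.
cyan_phase [t=588, t=590] → before → no.
green_phase [t=688, t=958] → during → yes.
red_phase [t=56, t=620] → before → no.
violet_phase [t=536, t=772] → overlaps → no.
Result: crimson_phase, green_phase.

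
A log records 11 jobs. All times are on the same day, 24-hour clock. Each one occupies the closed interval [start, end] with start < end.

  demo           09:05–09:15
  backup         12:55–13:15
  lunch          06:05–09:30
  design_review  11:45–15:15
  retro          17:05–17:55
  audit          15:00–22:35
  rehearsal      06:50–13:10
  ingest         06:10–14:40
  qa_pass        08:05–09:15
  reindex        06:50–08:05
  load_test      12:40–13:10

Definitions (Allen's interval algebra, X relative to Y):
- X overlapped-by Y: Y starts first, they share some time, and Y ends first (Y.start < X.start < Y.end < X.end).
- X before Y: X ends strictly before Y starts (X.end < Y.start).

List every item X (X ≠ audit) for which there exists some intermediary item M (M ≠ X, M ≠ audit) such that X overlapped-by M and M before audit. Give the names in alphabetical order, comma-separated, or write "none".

backup, design_review, ingest, rehearsal

Target audit = [15:00, 22:35].
Intermediaries M with M before audit: backup, demo, ingest, load_test, lunch, qa_pass, rehearsal, reindex.
Via backup — items with X overlapped-by backup: none.
Via demo — items with X overlapped-by demo: none.
Via ingest — items with X overlapped-by ingest: design_review.
Via load_test — items with X overlapped-by load_test: backup.
Via lunch — items with X overlapped-by lunch: ingest, rehearsal.
Via qa_pass — items with X overlapped-by qa_pass: none.
Via rehearsal — items with X overlapped-by rehearsal: backup, design_review.
Via reindex — items with X overlapped-by reindex: none.
Union: backup, design_review, ingest, rehearsal.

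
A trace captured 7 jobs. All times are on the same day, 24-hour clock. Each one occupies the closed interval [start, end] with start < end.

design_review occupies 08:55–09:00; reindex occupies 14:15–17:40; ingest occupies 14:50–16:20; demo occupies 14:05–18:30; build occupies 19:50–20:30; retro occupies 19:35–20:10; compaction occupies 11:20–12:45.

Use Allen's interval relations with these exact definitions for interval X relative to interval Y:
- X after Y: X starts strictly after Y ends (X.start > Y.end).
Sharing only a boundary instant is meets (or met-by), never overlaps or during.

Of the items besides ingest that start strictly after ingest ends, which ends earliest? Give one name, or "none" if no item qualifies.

Target ingest = [14:50, 16:20].
build [19:50, 20:30] → after → candidate.
compaction [11:20, 12:45] → before → excluded.
demo [14:05, 18:30] → contains → excluded.
design_review [08:55, 09:00] → before → excluded.
reindex [14:15, 17:40] → contains → excluded.
retro [19:35, 20:10] → after → candidate.
Among candidates, earliest end is 20:10 → retro.

retro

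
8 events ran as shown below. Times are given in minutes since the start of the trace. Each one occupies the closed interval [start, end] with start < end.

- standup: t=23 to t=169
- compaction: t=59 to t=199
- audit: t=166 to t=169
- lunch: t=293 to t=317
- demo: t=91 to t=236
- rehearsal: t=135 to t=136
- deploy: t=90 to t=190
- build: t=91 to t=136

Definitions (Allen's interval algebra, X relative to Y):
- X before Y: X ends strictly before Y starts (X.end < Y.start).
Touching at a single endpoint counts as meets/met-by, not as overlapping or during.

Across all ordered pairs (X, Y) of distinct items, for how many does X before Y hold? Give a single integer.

9

Checking all 56 ordered pairs for relation 'before'; matching pairs in alphabetical order:
(audit, lunch): audit before lunch ✓
(build, audit): build before audit ✓
(build, lunch): build before lunch ✓
(compaction, lunch): compaction before lunch ✓
(demo, lunch): demo before lunch ✓
(deploy, lunch): deploy before lunch ✓
(rehearsal, audit): rehearsal before audit ✓
(rehearsal, lunch): rehearsal before lunch ✓
(standup, lunch): standup before lunch ✓
Count: 9.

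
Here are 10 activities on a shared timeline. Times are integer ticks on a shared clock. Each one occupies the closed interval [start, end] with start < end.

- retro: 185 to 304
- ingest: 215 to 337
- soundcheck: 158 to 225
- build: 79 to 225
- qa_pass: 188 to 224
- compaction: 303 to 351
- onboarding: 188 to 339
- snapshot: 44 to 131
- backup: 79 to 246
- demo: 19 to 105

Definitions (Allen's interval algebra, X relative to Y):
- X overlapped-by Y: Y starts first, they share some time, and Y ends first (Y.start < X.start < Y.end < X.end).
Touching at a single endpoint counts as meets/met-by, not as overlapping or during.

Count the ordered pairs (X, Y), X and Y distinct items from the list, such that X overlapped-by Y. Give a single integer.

20

Checking all 90 ordered pairs for relation 'overlapped-by'; matching pairs in alphabetical order:
(backup, demo): backup overlapped-by demo ✓
(backup, snapshot): backup overlapped-by snapshot ✓
(build, demo): build overlapped-by demo ✓
(build, snapshot): build overlapped-by snapshot ✓
(compaction, ingest): compaction overlapped-by ingest ✓
(compaction, onboarding): compaction overlapped-by onboarding ✓
(compaction, retro): compaction overlapped-by retro ✓
(ingest, backup): ingest overlapped-by backup ✓
(ingest, build): ingest overlapped-by build ✓
(ingest, qa_pass): ingest overlapped-by qa_pass ✓
(ingest, retro): ingest overlapped-by retro ✓
(ingest, soundcheck): ingest overlapped-by soundcheck ✓
(onboarding, backup): onboarding overlapped-by backup ✓
(onboarding, build): onboarding overlapped-by build ✓
(onboarding, retro): onboarding overlapped-by retro ✓
(onboarding, soundcheck): onboarding overlapped-by soundcheck ✓
(retro, backup): retro overlapped-by backup ✓
(retro, build): retro overlapped-by build ✓
(retro, soundcheck): retro overlapped-by soundcheck ✓
(snapshot, demo): snapshot overlapped-by demo ✓
Count: 20.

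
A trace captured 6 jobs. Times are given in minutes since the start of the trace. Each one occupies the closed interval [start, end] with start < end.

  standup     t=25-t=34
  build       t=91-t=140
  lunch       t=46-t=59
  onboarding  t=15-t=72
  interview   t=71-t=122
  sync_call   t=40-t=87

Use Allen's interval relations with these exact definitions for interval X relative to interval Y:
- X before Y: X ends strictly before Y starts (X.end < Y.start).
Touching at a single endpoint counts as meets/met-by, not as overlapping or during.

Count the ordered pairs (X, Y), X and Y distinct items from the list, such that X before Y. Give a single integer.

Checking all 30 ordered pairs for relation 'before'; matching pairs in alphabetical order:
(lunch, build): lunch before build ✓
(lunch, interview): lunch before interview ✓
(onboarding, build): onboarding before build ✓
(standup, build): standup before build ✓
(standup, interview): standup before interview ✓
(standup, lunch): standup before lunch ✓
(standup, sync_call): standup before sync_call ✓
(sync_call, build): sync_call before build ✓
Count: 8.

8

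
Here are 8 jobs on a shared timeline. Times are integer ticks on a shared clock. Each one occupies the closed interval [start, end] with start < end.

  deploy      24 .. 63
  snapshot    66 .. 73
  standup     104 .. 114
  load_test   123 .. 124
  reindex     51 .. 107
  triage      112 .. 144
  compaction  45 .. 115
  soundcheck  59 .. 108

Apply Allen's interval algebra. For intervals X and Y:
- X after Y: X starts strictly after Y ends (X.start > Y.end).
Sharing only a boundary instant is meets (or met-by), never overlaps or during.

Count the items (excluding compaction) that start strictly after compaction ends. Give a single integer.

1

Target compaction = [45, 115].
deploy [24, 63] → overlaps → no.
load_test [123, 124] → after → counts.
reindex [51, 107] → during → no.
snapshot [66, 73] → during → no.
soundcheck [59, 108] → during → no.
standup [104, 114] → during → no.
triage [112, 144] → overlapped-by → no.
Total: 1.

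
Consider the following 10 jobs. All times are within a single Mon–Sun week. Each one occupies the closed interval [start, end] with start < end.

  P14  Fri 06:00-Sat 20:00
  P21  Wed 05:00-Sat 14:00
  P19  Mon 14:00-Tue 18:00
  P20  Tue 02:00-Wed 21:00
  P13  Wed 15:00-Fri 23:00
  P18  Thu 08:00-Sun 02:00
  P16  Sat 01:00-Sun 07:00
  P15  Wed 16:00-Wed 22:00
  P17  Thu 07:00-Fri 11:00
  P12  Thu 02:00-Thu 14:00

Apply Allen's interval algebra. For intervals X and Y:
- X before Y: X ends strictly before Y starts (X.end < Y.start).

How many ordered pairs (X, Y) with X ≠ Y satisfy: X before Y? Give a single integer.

22

Checking all 90 ordered pairs for relation 'before'; matching pairs in alphabetical order:
(P12, P14): P12 before P14 ✓
(P12, P16): P12 before P16 ✓
(P13, P16): P13 before P16 ✓
(P15, P12): P15 before P12 ✓
(P15, P14): P15 before P14 ✓
(P15, P16): P15 before P16 ✓
(P15, P17): P15 before P17 ✓
(P15, P18): P15 before P18 ✓
(P17, P16): P17 before P16 ✓
(P19, P12): P19 before P12 ✓
(P19, P13): P19 before P13 ✓
(P19, P14): P19 before P14 ✓
(P19, P15): P19 before P15 ✓
(P19, P16): P19 before P16 ✓
(P19, P17): P19 before P17 ✓
(P19, P18): P19 before P18 ✓
(P19, P21): P19 before P21 ✓
(P20, P12): P20 before P12 ✓
(P20, P14): P20 before P14 ✓
(P20, P16): P20 before P16 ✓
(P20, P17): P20 before P17 ✓
(P20, P18): P20 before P18 ✓
Count: 22.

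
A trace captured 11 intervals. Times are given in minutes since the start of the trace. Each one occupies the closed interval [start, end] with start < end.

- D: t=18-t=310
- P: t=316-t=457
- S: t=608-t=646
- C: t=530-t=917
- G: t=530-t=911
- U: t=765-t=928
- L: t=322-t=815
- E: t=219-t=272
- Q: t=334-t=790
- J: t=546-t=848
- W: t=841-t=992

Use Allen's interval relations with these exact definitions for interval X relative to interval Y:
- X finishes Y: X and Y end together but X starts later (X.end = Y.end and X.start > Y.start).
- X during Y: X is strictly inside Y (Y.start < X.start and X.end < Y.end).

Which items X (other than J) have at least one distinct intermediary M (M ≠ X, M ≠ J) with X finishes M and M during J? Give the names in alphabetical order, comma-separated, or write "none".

none

Target J = [t=546, t=848].
Intermediaries M with M during J: S.
Via S — items with X finishes S: none.
Union: none.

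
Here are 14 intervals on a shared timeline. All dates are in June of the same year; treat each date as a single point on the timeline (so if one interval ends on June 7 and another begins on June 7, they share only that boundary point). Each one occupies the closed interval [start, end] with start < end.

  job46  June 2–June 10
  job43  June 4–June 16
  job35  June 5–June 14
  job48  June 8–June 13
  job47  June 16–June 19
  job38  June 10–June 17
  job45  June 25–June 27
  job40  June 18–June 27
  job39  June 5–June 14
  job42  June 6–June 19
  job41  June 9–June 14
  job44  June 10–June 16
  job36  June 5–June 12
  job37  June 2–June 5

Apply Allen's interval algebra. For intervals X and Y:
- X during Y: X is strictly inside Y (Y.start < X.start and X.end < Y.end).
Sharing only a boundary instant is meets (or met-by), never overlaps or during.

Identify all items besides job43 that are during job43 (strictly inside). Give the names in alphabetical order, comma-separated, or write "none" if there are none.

Target job43 = [June 4, June 16].
job35 [June 5, June 14] → during → yes.
job36 [June 5, June 12] → during → yes.
job37 [June 2, June 5] → overlaps → no.
job38 [June 10, June 17] → overlapped-by → no.
job39 [June 5, June 14] → during → yes.
job40 [June 18, June 27] → after → no.
job41 [June 9, June 14] → during → yes.
job42 [June 6, June 19] → overlapped-by → no.
job44 [June 10, June 16] → finishes → no.
job45 [June 25, June 27] → after → no.
job46 [June 2, June 10] → overlaps → no.
job47 [June 16, June 19] → met-by → no.
job48 [June 8, June 13] → during → yes.
Result: job35, job36, job39, job41, job48.

job35, job36, job39, job41, job48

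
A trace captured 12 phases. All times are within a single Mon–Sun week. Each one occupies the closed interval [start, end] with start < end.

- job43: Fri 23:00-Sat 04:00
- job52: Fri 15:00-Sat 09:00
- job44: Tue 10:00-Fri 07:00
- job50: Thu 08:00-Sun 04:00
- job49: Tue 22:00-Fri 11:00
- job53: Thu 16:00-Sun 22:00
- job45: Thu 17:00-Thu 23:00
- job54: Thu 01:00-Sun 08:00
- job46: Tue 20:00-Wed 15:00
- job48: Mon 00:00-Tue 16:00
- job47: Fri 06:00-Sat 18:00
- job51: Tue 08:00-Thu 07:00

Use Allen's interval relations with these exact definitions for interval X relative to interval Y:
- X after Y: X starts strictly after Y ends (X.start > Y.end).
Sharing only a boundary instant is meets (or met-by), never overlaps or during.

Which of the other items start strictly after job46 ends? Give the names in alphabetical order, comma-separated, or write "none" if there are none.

job43, job45, job47, job50, job52, job53, job54

Target job46 = [Tue 20:00, Wed 15:00].
job43 [Fri 23:00, Sat 04:00] → after → yes.
job44 [Tue 10:00, Fri 07:00] → contains → no.
job45 [Thu 17:00, Thu 23:00] → after → yes.
job47 [Fri 06:00, Sat 18:00] → after → yes.
job48 [Mon 00:00, Tue 16:00] → before → no.
job49 [Tue 22:00, Fri 11:00] → overlapped-by → no.
job50 [Thu 08:00, Sun 04:00] → after → yes.
job51 [Tue 08:00, Thu 07:00] → contains → no.
job52 [Fri 15:00, Sat 09:00] → after → yes.
job53 [Thu 16:00, Sun 22:00] → after → yes.
job54 [Thu 01:00, Sun 08:00] → after → yes.
Result: job43, job45, job47, job50, job52, job53, job54.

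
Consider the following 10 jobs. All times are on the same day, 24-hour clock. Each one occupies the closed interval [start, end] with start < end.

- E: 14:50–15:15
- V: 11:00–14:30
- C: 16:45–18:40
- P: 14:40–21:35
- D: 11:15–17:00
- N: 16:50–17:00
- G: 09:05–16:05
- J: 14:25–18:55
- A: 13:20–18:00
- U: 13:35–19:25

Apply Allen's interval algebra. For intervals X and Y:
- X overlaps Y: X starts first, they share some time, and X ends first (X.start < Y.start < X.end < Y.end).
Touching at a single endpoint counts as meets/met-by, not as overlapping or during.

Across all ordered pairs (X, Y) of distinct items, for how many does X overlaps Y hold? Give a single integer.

Checking all 90 ordered pairs for relation 'overlaps'; matching pairs in alphabetical order:
(A, C): A overlaps C ✓
(A, J): A overlaps J ✓
(A, P): A overlaps P ✓
(A, U): A overlaps U ✓
(D, A): D overlaps A ✓
(D, C): D overlaps C ✓
(D, J): D overlaps J ✓
(D, P): D overlaps P ✓
(D, U): D overlaps U ✓
(G, A): G overlaps A ✓
(G, D): G overlaps D ✓
(G, J): G overlaps J ✓
(G, P): G overlaps P ✓
(G, U): G overlaps U ✓
(J, P): J overlaps P ✓
(U, P): U overlaps P ✓
(V, A): V overlaps A ✓
(V, D): V overlaps D ✓
(V, J): V overlaps J ✓
(V, U): V overlaps U ✓
Count: 20.

20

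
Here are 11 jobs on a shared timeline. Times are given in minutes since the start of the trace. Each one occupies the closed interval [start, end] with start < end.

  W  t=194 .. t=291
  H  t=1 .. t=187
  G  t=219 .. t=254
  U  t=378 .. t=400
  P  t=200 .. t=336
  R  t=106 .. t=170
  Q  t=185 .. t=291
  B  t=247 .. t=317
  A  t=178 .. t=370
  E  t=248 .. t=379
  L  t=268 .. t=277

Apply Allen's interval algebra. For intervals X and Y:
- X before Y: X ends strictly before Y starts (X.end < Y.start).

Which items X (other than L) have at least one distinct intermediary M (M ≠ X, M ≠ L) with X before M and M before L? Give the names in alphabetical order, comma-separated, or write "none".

Target L = [t=268, t=277].
Intermediaries M with M before L: G, H, R.
Via G — items with X before G: H, R.
Via H — items with X before H: none.
Via R — items with X before R: none.
Union: H, R.

H, R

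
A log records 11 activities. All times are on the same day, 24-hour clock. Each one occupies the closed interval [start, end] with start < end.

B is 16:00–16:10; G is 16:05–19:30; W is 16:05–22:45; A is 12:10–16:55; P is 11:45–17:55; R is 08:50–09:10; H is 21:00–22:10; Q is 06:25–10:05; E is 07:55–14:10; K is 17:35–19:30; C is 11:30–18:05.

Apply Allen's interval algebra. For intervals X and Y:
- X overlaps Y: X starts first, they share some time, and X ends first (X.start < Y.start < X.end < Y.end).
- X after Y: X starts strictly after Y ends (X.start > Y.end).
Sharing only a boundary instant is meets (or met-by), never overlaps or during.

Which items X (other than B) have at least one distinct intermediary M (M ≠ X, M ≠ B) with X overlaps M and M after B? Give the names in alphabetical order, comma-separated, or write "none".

C, P

Target B = [16:00, 16:10].
Intermediaries M with M after B: H, K.
Via H — items with X overlaps H: none.
Via K — items with X overlaps K: C, P.
Union: C, P.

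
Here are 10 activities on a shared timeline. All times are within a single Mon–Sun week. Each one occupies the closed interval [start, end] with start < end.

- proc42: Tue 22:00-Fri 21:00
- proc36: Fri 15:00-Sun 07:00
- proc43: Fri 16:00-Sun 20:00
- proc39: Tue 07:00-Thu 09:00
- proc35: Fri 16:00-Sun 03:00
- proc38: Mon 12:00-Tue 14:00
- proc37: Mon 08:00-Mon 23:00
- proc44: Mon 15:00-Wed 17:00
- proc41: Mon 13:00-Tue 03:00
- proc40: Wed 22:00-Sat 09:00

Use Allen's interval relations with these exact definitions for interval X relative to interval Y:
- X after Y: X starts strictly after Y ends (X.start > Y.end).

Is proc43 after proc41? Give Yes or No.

Yes

proc43 = [Fri 16:00, Sun 20:00], proc41 = [Mon 13:00, Tue 03:00].
Actual relation of proc43 to proc41: after.
Asked whether 'after' holds → Yes.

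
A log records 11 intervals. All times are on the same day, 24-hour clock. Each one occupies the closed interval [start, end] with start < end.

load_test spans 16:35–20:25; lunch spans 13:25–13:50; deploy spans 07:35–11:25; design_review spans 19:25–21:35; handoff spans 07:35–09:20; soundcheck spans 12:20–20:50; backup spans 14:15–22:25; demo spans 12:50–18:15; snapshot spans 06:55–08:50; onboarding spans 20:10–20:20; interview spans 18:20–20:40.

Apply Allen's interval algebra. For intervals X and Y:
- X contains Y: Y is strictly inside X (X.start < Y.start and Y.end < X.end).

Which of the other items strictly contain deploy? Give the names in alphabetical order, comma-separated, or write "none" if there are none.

Target deploy = [07:35, 11:25].
backup [14:15, 22:25] → after → no.
demo [12:50, 18:15] → after → no.
design_review [19:25, 21:35] → after → no.
handoff [07:35, 09:20] → starts → no.
interview [18:20, 20:40] → after → no.
load_test [16:35, 20:25] → after → no.
lunch [13:25, 13:50] → after → no.
onboarding [20:10, 20:20] → after → no.
snapshot [06:55, 08:50] → overlaps → no.
soundcheck [12:20, 20:50] → after → no.
Result: none.

none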